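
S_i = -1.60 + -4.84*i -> [-1.6, -6.44, -11.28, -16.12, -20.96]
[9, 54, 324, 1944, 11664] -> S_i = 9*6^i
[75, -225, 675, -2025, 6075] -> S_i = 75*-3^i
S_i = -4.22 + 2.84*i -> [-4.22, -1.38, 1.46, 4.3, 7.14]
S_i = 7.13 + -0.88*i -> [7.13, 6.25, 5.37, 4.49, 3.61]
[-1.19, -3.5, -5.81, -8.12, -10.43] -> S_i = -1.19 + -2.31*i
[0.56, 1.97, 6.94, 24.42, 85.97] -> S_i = 0.56*3.52^i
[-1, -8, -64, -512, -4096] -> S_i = -1*8^i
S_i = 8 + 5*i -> [8, 13, 18, 23, 28]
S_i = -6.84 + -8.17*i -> [-6.84, -15.01, -23.18, -31.35, -39.52]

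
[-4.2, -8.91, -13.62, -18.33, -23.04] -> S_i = -4.20 + -4.71*i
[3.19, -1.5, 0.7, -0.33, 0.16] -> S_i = 3.19*(-0.47)^i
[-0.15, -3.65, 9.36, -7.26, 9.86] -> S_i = Random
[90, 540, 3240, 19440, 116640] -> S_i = 90*6^i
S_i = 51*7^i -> [51, 357, 2499, 17493, 122451]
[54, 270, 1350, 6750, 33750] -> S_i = 54*5^i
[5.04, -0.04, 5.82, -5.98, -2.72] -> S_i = Random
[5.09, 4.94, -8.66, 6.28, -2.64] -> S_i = Random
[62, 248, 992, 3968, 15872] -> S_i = 62*4^i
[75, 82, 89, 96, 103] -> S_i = 75 + 7*i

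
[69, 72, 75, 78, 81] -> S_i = 69 + 3*i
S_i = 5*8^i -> [5, 40, 320, 2560, 20480]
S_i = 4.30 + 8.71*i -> [4.3, 13.01, 21.72, 30.43, 39.14]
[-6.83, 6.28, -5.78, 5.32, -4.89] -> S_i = -6.83*(-0.92)^i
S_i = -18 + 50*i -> [-18, 32, 82, 132, 182]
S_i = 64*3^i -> [64, 192, 576, 1728, 5184]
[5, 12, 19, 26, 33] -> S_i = 5 + 7*i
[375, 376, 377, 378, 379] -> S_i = 375 + 1*i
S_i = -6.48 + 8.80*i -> [-6.48, 2.32, 11.12, 19.92, 28.72]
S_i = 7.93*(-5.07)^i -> [7.93, -40.21, 203.84, -1033.47, 5239.68]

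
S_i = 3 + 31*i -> [3, 34, 65, 96, 127]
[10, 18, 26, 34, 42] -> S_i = 10 + 8*i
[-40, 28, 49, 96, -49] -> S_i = Random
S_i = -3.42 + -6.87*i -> [-3.42, -10.29, -17.16, -24.03, -30.9]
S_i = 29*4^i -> [29, 116, 464, 1856, 7424]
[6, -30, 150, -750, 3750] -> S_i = 6*-5^i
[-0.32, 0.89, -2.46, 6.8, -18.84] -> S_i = -0.32*(-2.77)^i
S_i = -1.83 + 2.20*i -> [-1.83, 0.37, 2.57, 4.77, 6.97]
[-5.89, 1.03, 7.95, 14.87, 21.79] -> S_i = -5.89 + 6.92*i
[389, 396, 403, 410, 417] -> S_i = 389 + 7*i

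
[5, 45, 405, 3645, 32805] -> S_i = 5*9^i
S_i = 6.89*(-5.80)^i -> [6.89, -39.96, 231.78, -1344.32, 7797.07]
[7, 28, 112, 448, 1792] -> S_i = 7*4^i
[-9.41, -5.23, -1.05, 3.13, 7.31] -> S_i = -9.41 + 4.18*i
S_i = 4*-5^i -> [4, -20, 100, -500, 2500]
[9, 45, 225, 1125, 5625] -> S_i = 9*5^i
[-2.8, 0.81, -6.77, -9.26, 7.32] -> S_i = Random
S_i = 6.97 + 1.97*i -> [6.97, 8.94, 10.91, 12.88, 14.85]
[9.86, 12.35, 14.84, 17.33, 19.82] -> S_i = 9.86 + 2.49*i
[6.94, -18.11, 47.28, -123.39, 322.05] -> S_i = 6.94*(-2.61)^i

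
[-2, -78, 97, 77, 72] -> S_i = Random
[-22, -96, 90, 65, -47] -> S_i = Random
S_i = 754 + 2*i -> [754, 756, 758, 760, 762]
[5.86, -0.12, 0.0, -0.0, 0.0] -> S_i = 5.86*(-0.02)^i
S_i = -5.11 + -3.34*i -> [-5.11, -8.45, -11.79, -15.13, -18.47]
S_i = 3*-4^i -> [3, -12, 48, -192, 768]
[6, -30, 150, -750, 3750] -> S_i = 6*-5^i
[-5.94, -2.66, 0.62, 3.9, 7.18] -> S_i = -5.94 + 3.28*i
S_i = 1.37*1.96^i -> [1.37, 2.69, 5.26, 10.32, 20.22]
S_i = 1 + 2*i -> [1, 3, 5, 7, 9]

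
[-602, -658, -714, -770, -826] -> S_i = -602 + -56*i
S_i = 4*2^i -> [4, 8, 16, 32, 64]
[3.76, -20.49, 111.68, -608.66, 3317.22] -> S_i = 3.76*(-5.45)^i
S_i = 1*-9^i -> [1, -9, 81, -729, 6561]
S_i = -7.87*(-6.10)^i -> [-7.87, 48.01, -292.84, 1786.34, -10896.68]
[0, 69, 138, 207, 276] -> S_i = 0 + 69*i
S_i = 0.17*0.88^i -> [0.17, 0.15, 0.13, 0.12, 0.1]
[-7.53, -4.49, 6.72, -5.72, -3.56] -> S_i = Random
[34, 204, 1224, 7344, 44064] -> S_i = 34*6^i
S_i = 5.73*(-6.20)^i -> [5.73, -35.53, 220.26, -1365.62, 8466.84]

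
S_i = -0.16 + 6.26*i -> [-0.16, 6.1, 12.36, 18.62, 24.88]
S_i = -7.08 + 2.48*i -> [-7.08, -4.6, -2.12, 0.36, 2.84]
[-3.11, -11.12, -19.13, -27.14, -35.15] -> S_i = -3.11 + -8.01*i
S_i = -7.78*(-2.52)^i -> [-7.78, 19.61, -49.41, 124.5, -313.75]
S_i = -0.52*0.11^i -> [-0.52, -0.06, -0.01, -0.0, -0.0]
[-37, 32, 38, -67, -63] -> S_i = Random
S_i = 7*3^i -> [7, 21, 63, 189, 567]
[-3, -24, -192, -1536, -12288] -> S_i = -3*8^i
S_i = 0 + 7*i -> [0, 7, 14, 21, 28]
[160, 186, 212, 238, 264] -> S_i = 160 + 26*i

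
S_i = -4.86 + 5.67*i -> [-4.86, 0.81, 6.48, 12.15, 17.82]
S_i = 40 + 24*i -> [40, 64, 88, 112, 136]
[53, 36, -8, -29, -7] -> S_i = Random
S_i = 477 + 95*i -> [477, 572, 667, 762, 857]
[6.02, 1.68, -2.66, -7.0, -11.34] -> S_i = 6.02 + -4.34*i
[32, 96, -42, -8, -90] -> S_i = Random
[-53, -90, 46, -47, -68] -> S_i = Random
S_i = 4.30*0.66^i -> [4.3, 2.84, 1.87, 1.24, 0.82]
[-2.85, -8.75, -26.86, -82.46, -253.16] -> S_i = -2.85*3.07^i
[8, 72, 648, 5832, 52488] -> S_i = 8*9^i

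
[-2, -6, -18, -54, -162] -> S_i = -2*3^i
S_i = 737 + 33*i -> [737, 770, 803, 836, 869]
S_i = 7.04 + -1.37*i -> [7.04, 5.67, 4.3, 2.93, 1.56]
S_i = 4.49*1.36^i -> [4.49, 6.11, 8.3, 11.29, 15.36]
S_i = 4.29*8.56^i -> [4.29, 36.72, 314.34, 2690.78, 23033.1]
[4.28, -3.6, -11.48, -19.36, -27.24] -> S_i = 4.28 + -7.88*i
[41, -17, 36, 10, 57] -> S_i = Random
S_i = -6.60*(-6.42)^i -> [-6.6, 42.37, -272.03, 1746.42, -11212.02]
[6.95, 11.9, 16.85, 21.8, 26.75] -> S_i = 6.95 + 4.95*i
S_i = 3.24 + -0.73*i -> [3.24, 2.51, 1.78, 1.05, 0.32]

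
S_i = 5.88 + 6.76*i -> [5.88, 12.64, 19.4, 26.16, 32.92]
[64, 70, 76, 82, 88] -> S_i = 64 + 6*i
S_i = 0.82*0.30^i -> [0.82, 0.25, 0.07, 0.02, 0.01]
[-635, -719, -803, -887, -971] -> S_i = -635 + -84*i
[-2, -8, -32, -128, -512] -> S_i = -2*4^i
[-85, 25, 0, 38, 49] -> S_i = Random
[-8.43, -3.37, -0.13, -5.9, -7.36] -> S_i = Random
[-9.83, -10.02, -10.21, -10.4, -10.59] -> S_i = -9.83 + -0.19*i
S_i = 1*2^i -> [1, 2, 4, 8, 16]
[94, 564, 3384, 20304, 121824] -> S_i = 94*6^i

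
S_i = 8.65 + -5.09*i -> [8.65, 3.56, -1.53, -6.62, -11.71]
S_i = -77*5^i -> [-77, -385, -1925, -9625, -48125]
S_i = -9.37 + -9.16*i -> [-9.37, -18.53, -27.69, -36.85, -46.01]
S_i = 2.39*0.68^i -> [2.39, 1.63, 1.11, 0.75, 0.51]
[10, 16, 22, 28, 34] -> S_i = 10 + 6*i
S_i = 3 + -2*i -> [3, 1, -1, -3, -5]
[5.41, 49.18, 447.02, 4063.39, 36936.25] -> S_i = 5.41*9.09^i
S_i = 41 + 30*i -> [41, 71, 101, 131, 161]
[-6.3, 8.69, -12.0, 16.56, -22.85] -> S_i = -6.30*(-1.38)^i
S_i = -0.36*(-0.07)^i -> [-0.36, 0.03, -0.0, 0.0, -0.0]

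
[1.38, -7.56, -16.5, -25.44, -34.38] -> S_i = 1.38 + -8.94*i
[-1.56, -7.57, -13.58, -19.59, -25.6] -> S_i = -1.56 + -6.01*i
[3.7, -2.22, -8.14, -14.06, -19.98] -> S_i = 3.70 + -5.92*i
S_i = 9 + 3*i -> [9, 12, 15, 18, 21]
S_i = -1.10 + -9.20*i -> [-1.1, -10.3, -19.5, -28.7, -37.9]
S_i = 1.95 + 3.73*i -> [1.95, 5.68, 9.41, 13.14, 16.87]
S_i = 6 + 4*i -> [6, 10, 14, 18, 22]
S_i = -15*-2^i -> [-15, 30, -60, 120, -240]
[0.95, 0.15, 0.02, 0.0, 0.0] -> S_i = 0.95*0.16^i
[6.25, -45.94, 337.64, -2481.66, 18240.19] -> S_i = 6.25*(-7.35)^i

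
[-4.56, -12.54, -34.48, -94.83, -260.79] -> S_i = -4.56*2.75^i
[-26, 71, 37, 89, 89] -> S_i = Random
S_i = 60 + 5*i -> [60, 65, 70, 75, 80]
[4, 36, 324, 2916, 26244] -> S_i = 4*9^i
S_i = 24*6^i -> [24, 144, 864, 5184, 31104]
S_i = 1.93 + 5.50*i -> [1.93, 7.43, 12.93, 18.43, 23.93]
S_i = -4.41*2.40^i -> [-4.41, -10.58, -25.4, -60.96, -146.31]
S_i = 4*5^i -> [4, 20, 100, 500, 2500]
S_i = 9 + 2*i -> [9, 11, 13, 15, 17]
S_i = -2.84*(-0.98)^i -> [-2.84, 2.78, -2.73, 2.67, -2.62]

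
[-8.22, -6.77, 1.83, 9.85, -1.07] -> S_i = Random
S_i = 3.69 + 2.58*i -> [3.69, 6.27, 8.85, 11.43, 14.01]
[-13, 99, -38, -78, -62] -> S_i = Random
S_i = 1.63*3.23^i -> [1.63, 5.26, 17.01, 54.93, 177.42]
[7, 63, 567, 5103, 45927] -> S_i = 7*9^i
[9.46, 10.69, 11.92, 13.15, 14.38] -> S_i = 9.46 + 1.23*i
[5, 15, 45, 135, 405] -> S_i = 5*3^i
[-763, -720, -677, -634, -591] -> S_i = -763 + 43*i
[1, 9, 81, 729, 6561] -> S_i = 1*9^i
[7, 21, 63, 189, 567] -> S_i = 7*3^i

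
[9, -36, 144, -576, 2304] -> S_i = 9*-4^i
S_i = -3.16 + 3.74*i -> [-3.16, 0.58, 4.32, 8.06, 11.8]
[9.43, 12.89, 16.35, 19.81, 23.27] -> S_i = 9.43 + 3.46*i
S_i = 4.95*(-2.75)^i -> [4.95, -13.61, 37.43, -102.94, 283.1]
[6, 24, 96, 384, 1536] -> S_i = 6*4^i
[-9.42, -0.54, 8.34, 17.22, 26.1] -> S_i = -9.42 + 8.88*i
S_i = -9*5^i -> [-9, -45, -225, -1125, -5625]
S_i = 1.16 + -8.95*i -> [1.16, -7.79, -16.74, -25.69, -34.64]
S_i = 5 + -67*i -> [5, -62, -129, -196, -263]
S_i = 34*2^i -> [34, 68, 136, 272, 544]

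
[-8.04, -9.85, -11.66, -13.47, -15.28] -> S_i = -8.04 + -1.81*i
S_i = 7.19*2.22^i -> [7.19, 15.96, 35.44, 78.67, 174.64]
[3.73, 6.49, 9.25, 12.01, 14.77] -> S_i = 3.73 + 2.76*i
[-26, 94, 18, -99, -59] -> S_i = Random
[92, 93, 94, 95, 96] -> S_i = 92 + 1*i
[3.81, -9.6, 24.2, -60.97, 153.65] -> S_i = 3.81*(-2.52)^i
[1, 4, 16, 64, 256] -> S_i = 1*4^i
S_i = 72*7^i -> [72, 504, 3528, 24696, 172872]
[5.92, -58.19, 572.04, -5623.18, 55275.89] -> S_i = 5.92*(-9.83)^i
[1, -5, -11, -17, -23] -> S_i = 1 + -6*i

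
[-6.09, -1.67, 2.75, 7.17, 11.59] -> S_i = -6.09 + 4.42*i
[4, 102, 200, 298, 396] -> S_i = 4 + 98*i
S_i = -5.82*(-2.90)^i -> [-5.82, 16.88, -48.95, 141.94, -411.64]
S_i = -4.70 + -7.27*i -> [-4.7, -11.97, -19.24, -26.51, -33.78]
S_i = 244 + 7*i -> [244, 251, 258, 265, 272]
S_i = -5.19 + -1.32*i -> [-5.19, -6.51, -7.83, -9.15, -10.47]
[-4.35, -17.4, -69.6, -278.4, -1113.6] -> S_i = -4.35*4.00^i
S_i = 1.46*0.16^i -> [1.46, 0.23, 0.04, 0.01, 0.0]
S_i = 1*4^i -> [1, 4, 16, 64, 256]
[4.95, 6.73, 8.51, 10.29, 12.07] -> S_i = 4.95 + 1.78*i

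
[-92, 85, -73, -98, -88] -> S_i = Random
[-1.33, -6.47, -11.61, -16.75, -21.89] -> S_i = -1.33 + -5.14*i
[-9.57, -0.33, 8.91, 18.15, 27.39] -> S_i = -9.57 + 9.24*i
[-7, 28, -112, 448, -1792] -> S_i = -7*-4^i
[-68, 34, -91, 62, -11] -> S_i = Random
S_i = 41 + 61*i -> [41, 102, 163, 224, 285]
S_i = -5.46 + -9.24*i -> [-5.46, -14.7, -23.94, -33.18, -42.42]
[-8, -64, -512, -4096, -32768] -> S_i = -8*8^i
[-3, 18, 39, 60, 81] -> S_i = -3 + 21*i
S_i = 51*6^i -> [51, 306, 1836, 11016, 66096]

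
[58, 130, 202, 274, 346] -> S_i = 58 + 72*i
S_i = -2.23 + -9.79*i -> [-2.23, -12.02, -21.81, -31.6, -41.39]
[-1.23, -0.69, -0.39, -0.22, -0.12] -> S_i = -1.23*0.56^i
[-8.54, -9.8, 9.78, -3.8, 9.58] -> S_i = Random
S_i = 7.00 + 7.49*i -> [7.0, 14.49, 21.98, 29.47, 36.96]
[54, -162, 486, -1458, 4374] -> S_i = 54*-3^i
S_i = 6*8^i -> [6, 48, 384, 3072, 24576]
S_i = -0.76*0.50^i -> [-0.76, -0.38, -0.19, -0.1, -0.05]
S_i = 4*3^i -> [4, 12, 36, 108, 324]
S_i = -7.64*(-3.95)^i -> [-7.64, 30.18, -119.2, 470.85, -1859.87]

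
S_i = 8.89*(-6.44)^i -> [8.89, -57.25, 368.7, -2374.43, 15291.33]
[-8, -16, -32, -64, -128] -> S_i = -8*2^i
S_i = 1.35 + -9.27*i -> [1.35, -7.92, -17.19, -26.46, -35.73]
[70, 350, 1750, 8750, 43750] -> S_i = 70*5^i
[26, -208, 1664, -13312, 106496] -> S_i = 26*-8^i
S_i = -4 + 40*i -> [-4, 36, 76, 116, 156]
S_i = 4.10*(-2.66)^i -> [4.1, -10.91, 29.01, -77.17, 205.26]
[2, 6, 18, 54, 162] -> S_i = 2*3^i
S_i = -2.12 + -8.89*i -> [-2.12, -11.01, -19.9, -28.79, -37.68]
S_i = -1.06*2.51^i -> [-1.06, -2.66, -6.68, -16.76, -42.07]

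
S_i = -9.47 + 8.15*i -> [-9.47, -1.32, 6.83, 14.98, 23.13]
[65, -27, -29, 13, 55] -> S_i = Random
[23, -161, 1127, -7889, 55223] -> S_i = 23*-7^i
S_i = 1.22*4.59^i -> [1.22, 5.6, 25.7, 117.98, 541.52]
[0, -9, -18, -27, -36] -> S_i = 0 + -9*i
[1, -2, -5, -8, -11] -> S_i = 1 + -3*i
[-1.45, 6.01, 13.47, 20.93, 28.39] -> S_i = -1.45 + 7.46*i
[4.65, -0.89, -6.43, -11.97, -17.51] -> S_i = 4.65 + -5.54*i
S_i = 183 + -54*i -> [183, 129, 75, 21, -33]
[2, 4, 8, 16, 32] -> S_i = 2*2^i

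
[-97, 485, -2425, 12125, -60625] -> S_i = -97*-5^i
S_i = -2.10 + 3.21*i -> [-2.1, 1.11, 4.32, 7.53, 10.74]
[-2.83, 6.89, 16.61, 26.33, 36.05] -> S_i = -2.83 + 9.72*i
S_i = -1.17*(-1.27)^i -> [-1.17, 1.49, -1.89, 2.4, -3.04]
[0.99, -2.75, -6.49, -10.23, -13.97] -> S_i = 0.99 + -3.74*i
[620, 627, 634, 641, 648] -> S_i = 620 + 7*i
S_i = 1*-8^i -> [1, -8, 64, -512, 4096]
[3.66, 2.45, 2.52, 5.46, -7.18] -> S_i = Random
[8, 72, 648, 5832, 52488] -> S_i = 8*9^i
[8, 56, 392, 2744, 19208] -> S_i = 8*7^i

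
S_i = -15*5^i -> [-15, -75, -375, -1875, -9375]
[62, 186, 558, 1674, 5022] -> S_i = 62*3^i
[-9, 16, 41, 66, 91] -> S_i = -9 + 25*i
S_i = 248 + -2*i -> [248, 246, 244, 242, 240]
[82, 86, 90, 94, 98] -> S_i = 82 + 4*i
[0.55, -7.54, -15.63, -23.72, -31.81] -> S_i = 0.55 + -8.09*i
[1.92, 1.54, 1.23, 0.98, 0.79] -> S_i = 1.92*0.80^i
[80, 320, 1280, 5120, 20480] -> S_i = 80*4^i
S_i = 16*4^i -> [16, 64, 256, 1024, 4096]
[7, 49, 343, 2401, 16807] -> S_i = 7*7^i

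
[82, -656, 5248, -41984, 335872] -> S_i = 82*-8^i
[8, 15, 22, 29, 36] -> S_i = 8 + 7*i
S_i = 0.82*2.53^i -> [0.82, 2.07, 5.25, 13.28, 33.6]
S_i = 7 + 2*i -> [7, 9, 11, 13, 15]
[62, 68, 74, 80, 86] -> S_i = 62 + 6*i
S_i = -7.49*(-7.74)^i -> [-7.49, 57.97, -448.71, 3473.0, -26881.01]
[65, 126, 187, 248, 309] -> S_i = 65 + 61*i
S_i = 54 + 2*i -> [54, 56, 58, 60, 62]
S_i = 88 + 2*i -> [88, 90, 92, 94, 96]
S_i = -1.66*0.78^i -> [-1.66, -1.29, -1.01, -0.79, -0.61]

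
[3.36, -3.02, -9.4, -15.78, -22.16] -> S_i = 3.36 + -6.38*i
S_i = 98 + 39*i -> [98, 137, 176, 215, 254]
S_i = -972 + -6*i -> [-972, -978, -984, -990, -996]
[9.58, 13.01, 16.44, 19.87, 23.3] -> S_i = 9.58 + 3.43*i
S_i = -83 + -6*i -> [-83, -89, -95, -101, -107]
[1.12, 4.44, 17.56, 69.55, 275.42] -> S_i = 1.12*3.96^i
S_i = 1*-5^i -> [1, -5, 25, -125, 625]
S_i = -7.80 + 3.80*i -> [-7.8, -4.0, -0.2, 3.6, 7.4]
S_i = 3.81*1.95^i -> [3.81, 7.43, 14.49, 28.25, 55.09]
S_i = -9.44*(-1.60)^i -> [-9.44, 15.1, -24.17, 38.67, -61.87]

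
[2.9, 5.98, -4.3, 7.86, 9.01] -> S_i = Random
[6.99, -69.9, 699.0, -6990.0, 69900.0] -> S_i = 6.99*(-10.00)^i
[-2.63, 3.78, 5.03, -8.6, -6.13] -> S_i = Random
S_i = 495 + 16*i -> [495, 511, 527, 543, 559]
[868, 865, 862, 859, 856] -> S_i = 868 + -3*i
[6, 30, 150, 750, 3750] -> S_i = 6*5^i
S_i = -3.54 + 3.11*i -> [-3.54, -0.43, 2.68, 5.79, 8.9]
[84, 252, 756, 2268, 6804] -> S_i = 84*3^i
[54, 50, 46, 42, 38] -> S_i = 54 + -4*i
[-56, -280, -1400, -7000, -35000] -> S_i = -56*5^i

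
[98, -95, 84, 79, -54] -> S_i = Random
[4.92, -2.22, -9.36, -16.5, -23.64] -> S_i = 4.92 + -7.14*i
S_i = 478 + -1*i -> [478, 477, 476, 475, 474]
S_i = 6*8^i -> [6, 48, 384, 3072, 24576]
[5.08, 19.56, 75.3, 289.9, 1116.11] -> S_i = 5.08*3.85^i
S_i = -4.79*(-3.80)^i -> [-4.79, 18.2, -69.17, 262.84, -998.78]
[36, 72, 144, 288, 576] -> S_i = 36*2^i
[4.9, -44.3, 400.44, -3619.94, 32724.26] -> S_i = 4.90*(-9.04)^i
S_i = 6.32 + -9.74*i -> [6.32, -3.42, -13.16, -22.9, -32.64]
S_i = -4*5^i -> [-4, -20, -100, -500, -2500]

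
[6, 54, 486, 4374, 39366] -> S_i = 6*9^i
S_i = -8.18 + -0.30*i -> [-8.18, -8.48, -8.78, -9.08, -9.38]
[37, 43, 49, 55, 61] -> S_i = 37 + 6*i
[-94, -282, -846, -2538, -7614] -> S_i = -94*3^i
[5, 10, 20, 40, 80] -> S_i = 5*2^i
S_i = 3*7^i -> [3, 21, 147, 1029, 7203]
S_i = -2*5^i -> [-2, -10, -50, -250, -1250]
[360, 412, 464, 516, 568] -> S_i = 360 + 52*i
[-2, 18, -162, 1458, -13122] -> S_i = -2*-9^i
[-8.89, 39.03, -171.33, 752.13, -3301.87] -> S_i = -8.89*(-4.39)^i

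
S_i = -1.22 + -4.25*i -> [-1.22, -5.47, -9.72, -13.97, -18.22]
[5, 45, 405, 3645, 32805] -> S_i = 5*9^i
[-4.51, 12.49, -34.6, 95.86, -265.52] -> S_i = -4.51*(-2.77)^i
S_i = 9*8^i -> [9, 72, 576, 4608, 36864]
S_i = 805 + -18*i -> [805, 787, 769, 751, 733]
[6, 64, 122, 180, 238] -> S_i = 6 + 58*i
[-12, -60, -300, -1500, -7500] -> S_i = -12*5^i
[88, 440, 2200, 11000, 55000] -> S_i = 88*5^i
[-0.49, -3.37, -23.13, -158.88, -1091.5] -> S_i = -0.49*6.87^i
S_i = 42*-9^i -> [42, -378, 3402, -30618, 275562]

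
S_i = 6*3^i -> [6, 18, 54, 162, 486]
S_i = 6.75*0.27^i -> [6.75, 1.82, 0.49, 0.13, 0.04]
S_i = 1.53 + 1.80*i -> [1.53, 3.33, 5.13, 6.93, 8.73]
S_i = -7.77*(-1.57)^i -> [-7.77, 12.2, -19.15, 30.07, -47.21]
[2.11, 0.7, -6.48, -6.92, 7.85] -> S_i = Random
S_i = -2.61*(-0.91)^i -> [-2.61, 2.38, -2.16, 1.97, -1.79]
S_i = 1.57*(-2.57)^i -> [1.57, -4.03, 10.37, -26.65, 68.49]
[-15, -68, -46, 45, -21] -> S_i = Random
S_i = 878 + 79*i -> [878, 957, 1036, 1115, 1194]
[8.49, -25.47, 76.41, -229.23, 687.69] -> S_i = 8.49*(-3.00)^i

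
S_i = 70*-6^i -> [70, -420, 2520, -15120, 90720]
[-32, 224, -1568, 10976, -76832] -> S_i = -32*-7^i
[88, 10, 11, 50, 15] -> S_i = Random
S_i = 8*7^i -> [8, 56, 392, 2744, 19208]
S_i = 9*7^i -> [9, 63, 441, 3087, 21609]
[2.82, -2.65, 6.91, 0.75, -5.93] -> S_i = Random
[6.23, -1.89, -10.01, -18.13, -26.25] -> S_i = 6.23 + -8.12*i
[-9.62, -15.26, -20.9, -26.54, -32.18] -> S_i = -9.62 + -5.64*i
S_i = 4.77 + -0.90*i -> [4.77, 3.87, 2.97, 2.07, 1.17]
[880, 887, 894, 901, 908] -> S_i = 880 + 7*i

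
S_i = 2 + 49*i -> [2, 51, 100, 149, 198]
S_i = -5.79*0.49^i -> [-5.79, -2.84, -1.39, -0.68, -0.33]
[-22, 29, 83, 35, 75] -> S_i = Random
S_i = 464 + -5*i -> [464, 459, 454, 449, 444]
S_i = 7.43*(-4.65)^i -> [7.43, -34.55, 160.66, -747.05, 3473.77]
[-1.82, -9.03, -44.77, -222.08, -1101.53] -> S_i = -1.82*4.96^i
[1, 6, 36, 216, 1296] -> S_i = 1*6^i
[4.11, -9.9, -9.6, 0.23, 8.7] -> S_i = Random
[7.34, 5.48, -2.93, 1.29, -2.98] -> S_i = Random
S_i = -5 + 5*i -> [-5, 0, 5, 10, 15]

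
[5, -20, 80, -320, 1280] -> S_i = 5*-4^i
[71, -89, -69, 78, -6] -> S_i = Random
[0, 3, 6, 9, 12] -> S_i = 0 + 3*i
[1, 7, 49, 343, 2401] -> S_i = 1*7^i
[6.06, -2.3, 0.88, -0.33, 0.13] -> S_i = 6.06*(-0.38)^i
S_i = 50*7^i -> [50, 350, 2450, 17150, 120050]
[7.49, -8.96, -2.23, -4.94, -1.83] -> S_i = Random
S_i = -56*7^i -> [-56, -392, -2744, -19208, -134456]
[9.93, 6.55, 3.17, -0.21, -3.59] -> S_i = 9.93 + -3.38*i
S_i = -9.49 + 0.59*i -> [-9.49, -8.9, -8.31, -7.72, -7.13]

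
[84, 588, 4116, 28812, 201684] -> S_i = 84*7^i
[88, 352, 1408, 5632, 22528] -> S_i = 88*4^i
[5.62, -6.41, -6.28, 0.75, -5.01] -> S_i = Random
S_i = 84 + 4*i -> [84, 88, 92, 96, 100]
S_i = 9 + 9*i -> [9, 18, 27, 36, 45]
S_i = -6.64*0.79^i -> [-6.64, -5.25, -4.14, -3.27, -2.59]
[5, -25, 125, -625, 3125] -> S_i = 5*-5^i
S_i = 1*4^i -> [1, 4, 16, 64, 256]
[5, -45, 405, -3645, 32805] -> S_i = 5*-9^i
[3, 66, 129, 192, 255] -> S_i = 3 + 63*i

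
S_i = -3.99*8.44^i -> [-3.99, -33.68, -284.22, -2398.83, -20246.16]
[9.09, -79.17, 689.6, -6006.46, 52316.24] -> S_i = 9.09*(-8.71)^i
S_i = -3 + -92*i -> [-3, -95, -187, -279, -371]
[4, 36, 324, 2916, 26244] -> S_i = 4*9^i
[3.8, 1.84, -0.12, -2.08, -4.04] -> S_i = 3.80 + -1.96*i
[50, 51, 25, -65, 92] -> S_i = Random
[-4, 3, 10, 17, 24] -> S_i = -4 + 7*i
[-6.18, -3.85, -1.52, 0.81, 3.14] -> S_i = -6.18 + 2.33*i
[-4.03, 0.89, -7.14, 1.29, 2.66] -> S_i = Random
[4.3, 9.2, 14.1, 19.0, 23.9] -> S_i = 4.30 + 4.90*i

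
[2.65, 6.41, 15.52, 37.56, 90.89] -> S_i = 2.65*2.42^i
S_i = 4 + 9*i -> [4, 13, 22, 31, 40]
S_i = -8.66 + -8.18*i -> [-8.66, -16.84, -25.02, -33.2, -41.38]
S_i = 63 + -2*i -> [63, 61, 59, 57, 55]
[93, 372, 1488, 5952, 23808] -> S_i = 93*4^i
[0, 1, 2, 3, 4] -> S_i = 0 + 1*i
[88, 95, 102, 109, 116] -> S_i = 88 + 7*i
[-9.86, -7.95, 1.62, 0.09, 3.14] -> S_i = Random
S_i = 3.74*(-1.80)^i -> [3.74, -6.73, 12.12, -21.81, 39.26]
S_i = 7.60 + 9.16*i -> [7.6, 16.76, 25.92, 35.08, 44.24]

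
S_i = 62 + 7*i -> [62, 69, 76, 83, 90]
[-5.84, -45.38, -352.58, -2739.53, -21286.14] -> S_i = -5.84*7.77^i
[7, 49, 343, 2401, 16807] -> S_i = 7*7^i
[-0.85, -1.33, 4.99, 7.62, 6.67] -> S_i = Random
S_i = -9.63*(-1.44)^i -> [-9.63, 13.87, -19.97, 28.76, -41.41]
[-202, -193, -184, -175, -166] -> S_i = -202 + 9*i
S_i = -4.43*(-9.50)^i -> [-4.43, 42.08, -399.81, 3798.17, -36082.63]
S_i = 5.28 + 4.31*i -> [5.28, 9.59, 13.9, 18.21, 22.52]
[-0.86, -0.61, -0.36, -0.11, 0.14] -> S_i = -0.86 + 0.25*i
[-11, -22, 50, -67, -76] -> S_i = Random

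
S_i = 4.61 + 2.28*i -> [4.61, 6.89, 9.17, 11.45, 13.73]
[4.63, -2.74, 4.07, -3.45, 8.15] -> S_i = Random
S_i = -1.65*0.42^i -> [-1.65, -0.69, -0.29, -0.12, -0.05]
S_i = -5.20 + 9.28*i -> [-5.2, 4.08, 13.36, 22.64, 31.92]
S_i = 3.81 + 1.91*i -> [3.81, 5.72, 7.63, 9.54, 11.45]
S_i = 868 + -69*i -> [868, 799, 730, 661, 592]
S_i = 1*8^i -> [1, 8, 64, 512, 4096]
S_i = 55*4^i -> [55, 220, 880, 3520, 14080]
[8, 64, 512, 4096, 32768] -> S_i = 8*8^i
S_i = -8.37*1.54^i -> [-8.37, -12.89, -19.85, -30.57, -47.08]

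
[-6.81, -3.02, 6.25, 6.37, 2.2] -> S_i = Random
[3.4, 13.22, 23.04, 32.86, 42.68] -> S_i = 3.40 + 9.82*i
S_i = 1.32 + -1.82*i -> [1.32, -0.5, -2.32, -4.14, -5.96]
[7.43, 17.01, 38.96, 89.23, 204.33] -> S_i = 7.43*2.29^i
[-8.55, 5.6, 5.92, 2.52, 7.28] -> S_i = Random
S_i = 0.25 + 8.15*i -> [0.25, 8.4, 16.55, 24.7, 32.85]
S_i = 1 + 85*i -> [1, 86, 171, 256, 341]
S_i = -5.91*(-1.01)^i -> [-5.91, 5.97, -6.03, 6.09, -6.15]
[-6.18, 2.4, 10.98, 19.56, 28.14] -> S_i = -6.18 + 8.58*i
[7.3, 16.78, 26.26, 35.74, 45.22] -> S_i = 7.30 + 9.48*i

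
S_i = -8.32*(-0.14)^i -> [-8.32, 1.16, -0.16, 0.02, -0.0]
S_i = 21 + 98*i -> [21, 119, 217, 315, 413]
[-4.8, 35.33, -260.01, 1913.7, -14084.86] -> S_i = -4.80*(-7.36)^i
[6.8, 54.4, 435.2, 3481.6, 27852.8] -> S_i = 6.80*8.00^i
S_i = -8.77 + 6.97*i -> [-8.77, -1.8, 5.17, 12.14, 19.11]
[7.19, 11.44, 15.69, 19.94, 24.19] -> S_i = 7.19 + 4.25*i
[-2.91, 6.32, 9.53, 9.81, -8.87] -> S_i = Random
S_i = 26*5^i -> [26, 130, 650, 3250, 16250]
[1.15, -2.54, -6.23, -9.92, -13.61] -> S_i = 1.15 + -3.69*i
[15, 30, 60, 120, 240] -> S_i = 15*2^i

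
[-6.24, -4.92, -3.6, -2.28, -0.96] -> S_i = -6.24 + 1.32*i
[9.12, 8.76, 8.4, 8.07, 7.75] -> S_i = 9.12*0.96^i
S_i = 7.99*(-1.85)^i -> [7.99, -14.78, 27.35, -50.59, 93.59]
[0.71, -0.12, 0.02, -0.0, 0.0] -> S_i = 0.71*(-0.17)^i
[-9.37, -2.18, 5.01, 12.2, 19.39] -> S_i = -9.37 + 7.19*i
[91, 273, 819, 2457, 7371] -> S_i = 91*3^i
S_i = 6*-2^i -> [6, -12, 24, -48, 96]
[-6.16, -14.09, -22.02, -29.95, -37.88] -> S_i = -6.16 + -7.93*i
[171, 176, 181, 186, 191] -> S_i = 171 + 5*i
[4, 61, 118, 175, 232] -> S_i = 4 + 57*i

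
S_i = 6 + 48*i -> [6, 54, 102, 150, 198]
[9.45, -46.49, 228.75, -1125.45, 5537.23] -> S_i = 9.45*(-4.92)^i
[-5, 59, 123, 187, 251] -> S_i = -5 + 64*i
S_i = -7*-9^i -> [-7, 63, -567, 5103, -45927]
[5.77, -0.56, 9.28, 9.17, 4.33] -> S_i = Random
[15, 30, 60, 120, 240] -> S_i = 15*2^i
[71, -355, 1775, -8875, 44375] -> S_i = 71*-5^i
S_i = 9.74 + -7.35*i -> [9.74, 2.39, -4.96, -12.31, -19.66]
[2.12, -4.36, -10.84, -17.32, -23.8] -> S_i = 2.12 + -6.48*i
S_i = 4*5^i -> [4, 20, 100, 500, 2500]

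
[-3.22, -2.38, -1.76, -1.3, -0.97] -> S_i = -3.22*0.74^i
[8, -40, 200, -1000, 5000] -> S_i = 8*-5^i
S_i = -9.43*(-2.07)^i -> [-9.43, 19.52, -40.41, 83.64, -173.14]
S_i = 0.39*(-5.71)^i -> [0.39, -2.23, 12.72, -72.61, 414.58]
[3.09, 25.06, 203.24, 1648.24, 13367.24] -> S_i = 3.09*8.11^i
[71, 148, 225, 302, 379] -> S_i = 71 + 77*i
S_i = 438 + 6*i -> [438, 444, 450, 456, 462]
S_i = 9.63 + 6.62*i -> [9.63, 16.25, 22.87, 29.49, 36.11]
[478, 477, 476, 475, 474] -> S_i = 478 + -1*i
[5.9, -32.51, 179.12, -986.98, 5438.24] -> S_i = 5.90*(-5.51)^i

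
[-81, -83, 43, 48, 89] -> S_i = Random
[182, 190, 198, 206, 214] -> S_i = 182 + 8*i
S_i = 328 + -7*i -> [328, 321, 314, 307, 300]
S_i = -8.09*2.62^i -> [-8.09, -21.2, -55.53, -145.5, -381.2]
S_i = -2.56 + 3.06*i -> [-2.56, 0.5, 3.56, 6.62, 9.68]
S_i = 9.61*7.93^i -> [9.61, 76.21, 604.32, 4792.29, 38002.85]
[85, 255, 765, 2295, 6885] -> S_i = 85*3^i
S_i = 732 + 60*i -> [732, 792, 852, 912, 972]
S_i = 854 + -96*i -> [854, 758, 662, 566, 470]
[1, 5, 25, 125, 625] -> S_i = 1*5^i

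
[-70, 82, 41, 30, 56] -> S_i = Random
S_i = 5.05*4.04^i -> [5.05, 20.4, 82.42, 332.99, 1345.29]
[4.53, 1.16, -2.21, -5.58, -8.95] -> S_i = 4.53 + -3.37*i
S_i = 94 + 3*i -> [94, 97, 100, 103, 106]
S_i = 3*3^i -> [3, 9, 27, 81, 243]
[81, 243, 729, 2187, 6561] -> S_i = 81*3^i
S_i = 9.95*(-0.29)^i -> [9.95, -2.89, 0.84, -0.24, 0.07]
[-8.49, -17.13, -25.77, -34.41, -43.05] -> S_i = -8.49 + -8.64*i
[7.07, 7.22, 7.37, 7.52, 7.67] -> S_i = 7.07 + 0.15*i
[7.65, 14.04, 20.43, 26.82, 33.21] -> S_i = 7.65 + 6.39*i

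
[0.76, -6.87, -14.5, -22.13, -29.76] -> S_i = 0.76 + -7.63*i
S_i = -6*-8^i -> [-6, 48, -384, 3072, -24576]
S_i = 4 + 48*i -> [4, 52, 100, 148, 196]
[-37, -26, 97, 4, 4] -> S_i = Random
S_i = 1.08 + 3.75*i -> [1.08, 4.83, 8.58, 12.33, 16.08]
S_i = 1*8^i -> [1, 8, 64, 512, 4096]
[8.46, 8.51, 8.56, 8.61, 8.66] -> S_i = 8.46 + 0.05*i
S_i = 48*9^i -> [48, 432, 3888, 34992, 314928]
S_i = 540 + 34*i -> [540, 574, 608, 642, 676]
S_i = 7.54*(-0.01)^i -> [7.54, -0.08, 0.0, -0.0, 0.0]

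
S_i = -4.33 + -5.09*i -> [-4.33, -9.42, -14.51, -19.6, -24.69]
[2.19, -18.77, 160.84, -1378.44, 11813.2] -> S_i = 2.19*(-8.57)^i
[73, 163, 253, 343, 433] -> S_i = 73 + 90*i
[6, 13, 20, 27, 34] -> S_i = 6 + 7*i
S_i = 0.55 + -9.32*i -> [0.55, -8.77, -18.09, -27.41, -36.73]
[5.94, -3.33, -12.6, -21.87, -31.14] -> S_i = 5.94 + -9.27*i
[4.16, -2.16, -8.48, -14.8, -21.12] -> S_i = 4.16 + -6.32*i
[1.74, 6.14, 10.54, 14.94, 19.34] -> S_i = 1.74 + 4.40*i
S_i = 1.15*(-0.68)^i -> [1.15, -0.78, 0.53, -0.36, 0.25]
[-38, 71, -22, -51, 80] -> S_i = Random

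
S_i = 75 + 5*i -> [75, 80, 85, 90, 95]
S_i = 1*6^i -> [1, 6, 36, 216, 1296]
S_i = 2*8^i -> [2, 16, 128, 1024, 8192]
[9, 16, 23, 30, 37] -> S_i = 9 + 7*i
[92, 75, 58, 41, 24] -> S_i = 92 + -17*i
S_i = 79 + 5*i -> [79, 84, 89, 94, 99]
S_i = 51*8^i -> [51, 408, 3264, 26112, 208896]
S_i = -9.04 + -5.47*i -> [-9.04, -14.51, -19.98, -25.45, -30.92]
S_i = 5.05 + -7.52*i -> [5.05, -2.47, -9.99, -17.51, -25.03]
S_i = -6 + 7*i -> [-6, 1, 8, 15, 22]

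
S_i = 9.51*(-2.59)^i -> [9.51, -24.63, 63.79, -165.23, 427.94]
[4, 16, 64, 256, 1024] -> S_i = 4*4^i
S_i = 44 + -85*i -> [44, -41, -126, -211, -296]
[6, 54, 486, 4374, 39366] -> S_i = 6*9^i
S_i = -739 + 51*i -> [-739, -688, -637, -586, -535]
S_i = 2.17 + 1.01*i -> [2.17, 3.18, 4.19, 5.2, 6.21]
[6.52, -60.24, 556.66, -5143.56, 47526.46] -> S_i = 6.52*(-9.24)^i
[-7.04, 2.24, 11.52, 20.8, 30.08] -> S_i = -7.04 + 9.28*i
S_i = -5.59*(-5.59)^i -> [-5.59, 31.25, -174.68, 976.44, -5458.32]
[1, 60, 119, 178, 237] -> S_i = 1 + 59*i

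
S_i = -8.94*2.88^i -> [-8.94, -25.75, -74.15, -213.56, -615.05]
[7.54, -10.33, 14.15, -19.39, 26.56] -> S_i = 7.54*(-1.37)^i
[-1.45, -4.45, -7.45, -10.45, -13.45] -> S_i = -1.45 + -3.00*i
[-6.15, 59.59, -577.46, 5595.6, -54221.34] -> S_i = -6.15*(-9.69)^i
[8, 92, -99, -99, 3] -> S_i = Random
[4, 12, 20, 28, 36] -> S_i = 4 + 8*i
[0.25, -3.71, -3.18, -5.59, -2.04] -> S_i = Random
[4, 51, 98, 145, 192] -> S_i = 4 + 47*i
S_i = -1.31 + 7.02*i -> [-1.31, 5.71, 12.73, 19.75, 26.77]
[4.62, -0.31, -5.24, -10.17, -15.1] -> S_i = 4.62 + -4.93*i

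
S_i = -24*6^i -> [-24, -144, -864, -5184, -31104]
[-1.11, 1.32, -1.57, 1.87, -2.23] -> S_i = -1.11*(-1.19)^i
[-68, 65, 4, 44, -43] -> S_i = Random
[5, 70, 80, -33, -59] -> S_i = Random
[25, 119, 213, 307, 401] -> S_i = 25 + 94*i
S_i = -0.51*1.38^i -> [-0.51, -0.7, -0.97, -1.34, -1.85]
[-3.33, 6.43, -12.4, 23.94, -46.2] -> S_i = -3.33*(-1.93)^i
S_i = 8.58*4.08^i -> [8.58, 35.01, 142.83, 582.73, 2377.54]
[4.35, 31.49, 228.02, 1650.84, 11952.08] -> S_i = 4.35*7.24^i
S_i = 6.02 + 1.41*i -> [6.02, 7.43, 8.84, 10.25, 11.66]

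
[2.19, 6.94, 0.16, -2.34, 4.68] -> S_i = Random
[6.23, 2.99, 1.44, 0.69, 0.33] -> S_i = 6.23*0.48^i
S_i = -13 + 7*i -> [-13, -6, 1, 8, 15]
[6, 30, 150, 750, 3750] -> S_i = 6*5^i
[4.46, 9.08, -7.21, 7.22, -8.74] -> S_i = Random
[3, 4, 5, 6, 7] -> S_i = 3 + 1*i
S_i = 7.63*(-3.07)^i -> [7.63, -23.42, 71.91, -220.77, 677.76]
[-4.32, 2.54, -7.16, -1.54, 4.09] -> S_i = Random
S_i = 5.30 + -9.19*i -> [5.3, -3.89, -13.08, -22.27, -31.46]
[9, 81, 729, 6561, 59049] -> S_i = 9*9^i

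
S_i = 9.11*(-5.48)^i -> [9.11, -49.92, 273.58, -1499.2, 8215.63]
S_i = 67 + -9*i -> [67, 58, 49, 40, 31]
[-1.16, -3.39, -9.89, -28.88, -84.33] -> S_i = -1.16*2.92^i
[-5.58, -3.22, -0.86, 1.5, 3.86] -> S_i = -5.58 + 2.36*i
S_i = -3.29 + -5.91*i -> [-3.29, -9.2, -15.11, -21.02, -26.93]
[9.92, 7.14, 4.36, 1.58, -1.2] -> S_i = 9.92 + -2.78*i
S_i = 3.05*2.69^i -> [3.05, 8.2, 22.07, 59.37, 159.7]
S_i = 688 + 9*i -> [688, 697, 706, 715, 724]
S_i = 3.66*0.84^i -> [3.66, 3.07, 2.58, 2.17, 1.82]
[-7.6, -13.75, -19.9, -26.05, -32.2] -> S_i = -7.60 + -6.15*i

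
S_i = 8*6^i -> [8, 48, 288, 1728, 10368]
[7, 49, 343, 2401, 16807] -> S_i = 7*7^i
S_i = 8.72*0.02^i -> [8.72, 0.17, 0.0, 0.0, 0.0]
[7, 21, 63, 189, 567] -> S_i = 7*3^i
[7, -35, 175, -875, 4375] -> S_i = 7*-5^i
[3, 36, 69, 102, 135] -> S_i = 3 + 33*i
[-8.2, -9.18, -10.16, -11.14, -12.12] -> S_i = -8.20 + -0.98*i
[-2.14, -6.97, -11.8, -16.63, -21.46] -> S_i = -2.14 + -4.83*i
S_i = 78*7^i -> [78, 546, 3822, 26754, 187278]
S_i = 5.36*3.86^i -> [5.36, 20.69, 79.86, 308.27, 1189.91]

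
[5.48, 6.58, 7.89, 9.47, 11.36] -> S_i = 5.48*1.20^i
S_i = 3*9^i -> [3, 27, 243, 2187, 19683]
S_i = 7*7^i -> [7, 49, 343, 2401, 16807]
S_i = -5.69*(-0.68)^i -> [-5.69, 3.87, -2.63, 1.79, -1.22]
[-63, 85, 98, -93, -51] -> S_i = Random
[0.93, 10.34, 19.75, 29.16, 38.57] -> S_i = 0.93 + 9.41*i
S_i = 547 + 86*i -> [547, 633, 719, 805, 891]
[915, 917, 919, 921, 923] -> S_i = 915 + 2*i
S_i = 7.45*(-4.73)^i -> [7.45, -35.24, 166.68, -788.39, 3729.07]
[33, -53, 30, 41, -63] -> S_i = Random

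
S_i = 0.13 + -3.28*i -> [0.13, -3.15, -6.43, -9.71, -12.99]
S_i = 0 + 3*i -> [0, 3, 6, 9, 12]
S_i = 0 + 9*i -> [0, 9, 18, 27, 36]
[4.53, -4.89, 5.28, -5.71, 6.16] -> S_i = 4.53*(-1.08)^i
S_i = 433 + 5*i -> [433, 438, 443, 448, 453]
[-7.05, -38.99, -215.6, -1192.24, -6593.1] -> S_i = -7.05*5.53^i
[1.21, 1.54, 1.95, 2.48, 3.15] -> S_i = 1.21*1.27^i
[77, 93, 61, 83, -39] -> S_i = Random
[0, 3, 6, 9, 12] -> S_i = 0 + 3*i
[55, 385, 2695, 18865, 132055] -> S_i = 55*7^i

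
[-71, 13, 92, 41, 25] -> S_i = Random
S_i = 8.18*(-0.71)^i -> [8.18, -5.81, 4.12, -2.93, 2.08]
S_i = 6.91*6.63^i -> [6.91, 45.81, 303.74, 2013.81, 13351.56]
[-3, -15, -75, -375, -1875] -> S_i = -3*5^i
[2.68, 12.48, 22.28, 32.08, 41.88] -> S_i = 2.68 + 9.80*i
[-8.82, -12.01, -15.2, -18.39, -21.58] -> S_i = -8.82 + -3.19*i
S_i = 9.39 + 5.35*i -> [9.39, 14.74, 20.09, 25.44, 30.79]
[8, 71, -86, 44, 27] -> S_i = Random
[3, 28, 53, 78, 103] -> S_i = 3 + 25*i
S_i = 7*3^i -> [7, 21, 63, 189, 567]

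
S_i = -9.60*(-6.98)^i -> [-9.6, 67.01, -467.72, 3264.66, -22787.3]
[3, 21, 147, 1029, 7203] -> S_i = 3*7^i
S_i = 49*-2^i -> [49, -98, 196, -392, 784]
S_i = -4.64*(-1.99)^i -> [-4.64, 9.23, -18.37, 36.57, -72.77]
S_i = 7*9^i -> [7, 63, 567, 5103, 45927]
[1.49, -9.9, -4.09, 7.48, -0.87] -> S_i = Random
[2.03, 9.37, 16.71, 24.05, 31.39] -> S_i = 2.03 + 7.34*i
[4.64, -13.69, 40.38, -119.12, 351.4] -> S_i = 4.64*(-2.95)^i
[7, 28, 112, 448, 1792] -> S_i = 7*4^i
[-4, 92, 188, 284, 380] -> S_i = -4 + 96*i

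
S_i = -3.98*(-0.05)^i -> [-3.98, 0.2, -0.01, 0.0, -0.0]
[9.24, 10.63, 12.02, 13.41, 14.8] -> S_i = 9.24 + 1.39*i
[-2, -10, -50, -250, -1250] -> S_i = -2*5^i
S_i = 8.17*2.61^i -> [8.17, 21.32, 55.65, 145.26, 379.13]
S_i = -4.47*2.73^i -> [-4.47, -12.2, -33.31, -90.95, -248.29]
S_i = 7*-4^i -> [7, -28, 112, -448, 1792]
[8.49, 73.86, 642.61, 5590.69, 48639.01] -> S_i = 8.49*8.70^i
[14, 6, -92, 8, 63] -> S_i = Random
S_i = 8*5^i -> [8, 40, 200, 1000, 5000]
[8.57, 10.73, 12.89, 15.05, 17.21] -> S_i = 8.57 + 2.16*i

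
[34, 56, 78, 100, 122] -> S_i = 34 + 22*i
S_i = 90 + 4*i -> [90, 94, 98, 102, 106]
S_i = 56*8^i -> [56, 448, 3584, 28672, 229376]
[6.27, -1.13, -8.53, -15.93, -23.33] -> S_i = 6.27 + -7.40*i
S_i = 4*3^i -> [4, 12, 36, 108, 324]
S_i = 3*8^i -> [3, 24, 192, 1536, 12288]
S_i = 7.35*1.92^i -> [7.35, 14.11, 27.1, 52.02, 99.88]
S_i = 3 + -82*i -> [3, -79, -161, -243, -325]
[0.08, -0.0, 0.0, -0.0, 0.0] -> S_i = 0.08*(-0.01)^i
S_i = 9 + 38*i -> [9, 47, 85, 123, 161]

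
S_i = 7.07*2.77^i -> [7.07, 19.58, 54.25, 150.27, 416.23]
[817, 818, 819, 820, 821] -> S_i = 817 + 1*i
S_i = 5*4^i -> [5, 20, 80, 320, 1280]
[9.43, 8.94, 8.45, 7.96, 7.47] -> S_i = 9.43 + -0.49*i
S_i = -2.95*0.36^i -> [-2.95, -1.06, -0.38, -0.14, -0.05]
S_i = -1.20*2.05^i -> [-1.2, -2.46, -5.04, -10.34, -21.19]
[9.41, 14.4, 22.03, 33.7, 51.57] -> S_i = 9.41*1.53^i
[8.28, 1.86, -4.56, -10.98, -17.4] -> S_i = 8.28 + -6.42*i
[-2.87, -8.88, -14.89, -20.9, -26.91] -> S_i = -2.87 + -6.01*i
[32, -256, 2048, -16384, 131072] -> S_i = 32*-8^i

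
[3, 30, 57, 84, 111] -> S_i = 3 + 27*i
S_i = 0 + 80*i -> [0, 80, 160, 240, 320]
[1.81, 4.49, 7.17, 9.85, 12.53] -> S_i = 1.81 + 2.68*i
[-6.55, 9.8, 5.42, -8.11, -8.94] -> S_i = Random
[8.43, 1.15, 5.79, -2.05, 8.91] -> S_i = Random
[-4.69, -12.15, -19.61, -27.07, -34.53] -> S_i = -4.69 + -7.46*i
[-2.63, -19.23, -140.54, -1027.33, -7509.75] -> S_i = -2.63*7.31^i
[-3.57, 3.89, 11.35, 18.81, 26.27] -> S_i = -3.57 + 7.46*i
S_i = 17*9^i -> [17, 153, 1377, 12393, 111537]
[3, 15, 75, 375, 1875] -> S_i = 3*5^i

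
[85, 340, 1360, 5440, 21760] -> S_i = 85*4^i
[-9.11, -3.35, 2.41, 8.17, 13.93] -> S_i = -9.11 + 5.76*i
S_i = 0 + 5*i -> [0, 5, 10, 15, 20]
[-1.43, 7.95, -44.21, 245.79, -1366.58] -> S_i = -1.43*(-5.56)^i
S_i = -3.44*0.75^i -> [-3.44, -2.58, -1.94, -1.45, -1.09]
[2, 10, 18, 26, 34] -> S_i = 2 + 8*i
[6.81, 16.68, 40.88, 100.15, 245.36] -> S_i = 6.81*2.45^i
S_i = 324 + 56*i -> [324, 380, 436, 492, 548]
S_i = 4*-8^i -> [4, -32, 256, -2048, 16384]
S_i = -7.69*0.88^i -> [-7.69, -6.77, -5.96, -5.24, -4.61]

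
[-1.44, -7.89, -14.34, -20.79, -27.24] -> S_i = -1.44 + -6.45*i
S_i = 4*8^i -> [4, 32, 256, 2048, 16384]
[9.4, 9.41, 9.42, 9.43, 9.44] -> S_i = 9.40 + 0.01*i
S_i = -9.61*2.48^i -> [-9.61, -23.83, -59.11, -146.58, -363.52]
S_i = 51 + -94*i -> [51, -43, -137, -231, -325]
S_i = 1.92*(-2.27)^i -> [1.92, -4.36, 9.89, -22.46, 50.98]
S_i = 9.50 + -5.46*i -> [9.5, 4.04, -1.42, -6.88, -12.34]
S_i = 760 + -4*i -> [760, 756, 752, 748, 744]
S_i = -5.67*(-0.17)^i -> [-5.67, 0.96, -0.16, 0.03, -0.0]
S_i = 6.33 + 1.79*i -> [6.33, 8.12, 9.91, 11.7, 13.49]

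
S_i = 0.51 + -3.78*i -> [0.51, -3.27, -7.05, -10.83, -14.61]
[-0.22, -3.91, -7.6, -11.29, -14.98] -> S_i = -0.22 + -3.69*i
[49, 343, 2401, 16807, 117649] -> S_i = 49*7^i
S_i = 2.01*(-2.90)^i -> [2.01, -5.83, 16.9, -49.02, 142.16]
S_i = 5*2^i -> [5, 10, 20, 40, 80]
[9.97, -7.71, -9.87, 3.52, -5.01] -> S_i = Random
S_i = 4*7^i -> [4, 28, 196, 1372, 9604]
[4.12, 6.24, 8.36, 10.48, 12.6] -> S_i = 4.12 + 2.12*i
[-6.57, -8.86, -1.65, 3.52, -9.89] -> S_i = Random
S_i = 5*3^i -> [5, 15, 45, 135, 405]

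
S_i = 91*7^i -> [91, 637, 4459, 31213, 218491]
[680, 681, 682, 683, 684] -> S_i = 680 + 1*i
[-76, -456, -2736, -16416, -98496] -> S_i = -76*6^i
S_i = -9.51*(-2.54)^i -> [-9.51, 24.16, -61.35, 155.84, -395.84]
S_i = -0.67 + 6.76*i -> [-0.67, 6.09, 12.85, 19.61, 26.37]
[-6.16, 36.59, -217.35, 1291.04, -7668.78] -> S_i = -6.16*(-5.94)^i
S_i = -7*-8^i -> [-7, 56, -448, 3584, -28672]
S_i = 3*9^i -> [3, 27, 243, 2187, 19683]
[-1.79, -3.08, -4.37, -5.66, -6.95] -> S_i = -1.79 + -1.29*i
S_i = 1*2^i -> [1, 2, 4, 8, 16]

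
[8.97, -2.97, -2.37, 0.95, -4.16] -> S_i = Random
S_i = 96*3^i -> [96, 288, 864, 2592, 7776]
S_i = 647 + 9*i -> [647, 656, 665, 674, 683]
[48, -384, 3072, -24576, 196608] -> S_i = 48*-8^i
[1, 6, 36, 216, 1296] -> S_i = 1*6^i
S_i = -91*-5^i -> [-91, 455, -2275, 11375, -56875]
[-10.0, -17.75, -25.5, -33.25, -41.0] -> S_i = -10.00 + -7.75*i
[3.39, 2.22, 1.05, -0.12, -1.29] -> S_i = 3.39 + -1.17*i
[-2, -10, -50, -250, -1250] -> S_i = -2*5^i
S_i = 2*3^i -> [2, 6, 18, 54, 162]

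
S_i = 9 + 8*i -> [9, 17, 25, 33, 41]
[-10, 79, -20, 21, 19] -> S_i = Random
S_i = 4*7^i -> [4, 28, 196, 1372, 9604]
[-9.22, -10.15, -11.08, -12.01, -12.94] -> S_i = -9.22 + -0.93*i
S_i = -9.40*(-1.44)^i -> [-9.4, 13.54, -19.49, 28.07, -40.42]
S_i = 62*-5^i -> [62, -310, 1550, -7750, 38750]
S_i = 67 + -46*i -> [67, 21, -25, -71, -117]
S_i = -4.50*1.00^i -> [-4.5, -4.5, -4.5, -4.5, -4.5]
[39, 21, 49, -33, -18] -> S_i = Random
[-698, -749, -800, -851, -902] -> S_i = -698 + -51*i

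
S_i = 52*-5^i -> [52, -260, 1300, -6500, 32500]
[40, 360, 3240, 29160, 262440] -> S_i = 40*9^i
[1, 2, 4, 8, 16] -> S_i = 1*2^i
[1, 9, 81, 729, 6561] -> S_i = 1*9^i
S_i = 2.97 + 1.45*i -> [2.97, 4.42, 5.87, 7.32, 8.77]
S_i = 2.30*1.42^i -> [2.3, 3.27, 4.64, 6.59, 9.35]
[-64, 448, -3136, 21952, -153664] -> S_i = -64*-7^i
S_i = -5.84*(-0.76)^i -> [-5.84, 4.44, -3.37, 2.56, -1.95]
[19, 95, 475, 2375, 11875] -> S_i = 19*5^i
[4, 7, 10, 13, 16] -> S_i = 4 + 3*i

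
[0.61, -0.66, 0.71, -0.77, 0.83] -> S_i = 0.61*(-1.08)^i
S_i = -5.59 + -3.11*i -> [-5.59, -8.7, -11.81, -14.92, -18.03]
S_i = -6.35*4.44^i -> [-6.35, -28.19, -125.18, -555.81, -2467.78]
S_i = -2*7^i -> [-2, -14, -98, -686, -4802]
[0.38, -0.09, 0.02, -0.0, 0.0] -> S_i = 0.38*(-0.23)^i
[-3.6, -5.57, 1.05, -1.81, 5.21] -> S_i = Random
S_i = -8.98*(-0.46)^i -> [-8.98, 4.13, -1.9, 0.87, -0.4]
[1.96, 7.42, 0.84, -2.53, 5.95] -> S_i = Random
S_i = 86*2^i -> [86, 172, 344, 688, 1376]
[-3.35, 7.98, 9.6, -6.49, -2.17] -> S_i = Random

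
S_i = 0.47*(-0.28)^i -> [0.47, -0.13, 0.04, -0.01, 0.0]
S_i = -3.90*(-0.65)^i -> [-3.9, 2.54, -1.65, 1.07, -0.7]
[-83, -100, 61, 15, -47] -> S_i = Random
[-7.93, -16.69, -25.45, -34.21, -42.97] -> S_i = -7.93 + -8.76*i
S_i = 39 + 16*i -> [39, 55, 71, 87, 103]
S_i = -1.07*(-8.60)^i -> [-1.07, 9.2, -79.14, 680.58, -5852.99]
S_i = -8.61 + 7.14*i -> [-8.61, -1.47, 5.67, 12.81, 19.95]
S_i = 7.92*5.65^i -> [7.92, 44.75, 252.83, 1428.47, 8070.84]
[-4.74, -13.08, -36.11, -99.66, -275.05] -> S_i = -4.74*2.76^i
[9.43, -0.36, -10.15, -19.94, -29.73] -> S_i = 9.43 + -9.79*i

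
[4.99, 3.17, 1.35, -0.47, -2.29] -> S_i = 4.99 + -1.82*i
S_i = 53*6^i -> [53, 318, 1908, 11448, 68688]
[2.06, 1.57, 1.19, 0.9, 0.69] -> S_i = 2.06*0.76^i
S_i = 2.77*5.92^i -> [2.77, 16.4, 97.08, 574.7, 3402.25]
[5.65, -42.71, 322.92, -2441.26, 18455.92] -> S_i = 5.65*(-7.56)^i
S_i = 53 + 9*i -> [53, 62, 71, 80, 89]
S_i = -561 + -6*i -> [-561, -567, -573, -579, -585]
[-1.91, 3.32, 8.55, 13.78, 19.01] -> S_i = -1.91 + 5.23*i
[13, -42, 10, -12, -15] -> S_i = Random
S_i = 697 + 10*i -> [697, 707, 717, 727, 737]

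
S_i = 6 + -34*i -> [6, -28, -62, -96, -130]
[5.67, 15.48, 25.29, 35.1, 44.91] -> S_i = 5.67 + 9.81*i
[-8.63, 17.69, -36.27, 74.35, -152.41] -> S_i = -8.63*(-2.05)^i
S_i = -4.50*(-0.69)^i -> [-4.5, 3.1, -2.14, 1.48, -1.02]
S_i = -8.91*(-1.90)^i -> [-8.91, 16.93, -32.17, 61.11, -116.12]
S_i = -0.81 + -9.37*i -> [-0.81, -10.18, -19.55, -28.92, -38.29]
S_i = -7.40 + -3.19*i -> [-7.4, -10.59, -13.78, -16.97, -20.16]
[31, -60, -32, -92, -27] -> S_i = Random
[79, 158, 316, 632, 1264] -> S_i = 79*2^i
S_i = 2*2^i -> [2, 4, 8, 16, 32]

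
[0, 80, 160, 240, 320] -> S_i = 0 + 80*i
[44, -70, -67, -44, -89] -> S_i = Random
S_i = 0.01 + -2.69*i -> [0.01, -2.68, -5.37, -8.06, -10.75]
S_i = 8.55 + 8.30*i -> [8.55, 16.85, 25.15, 33.45, 41.75]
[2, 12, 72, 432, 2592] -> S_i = 2*6^i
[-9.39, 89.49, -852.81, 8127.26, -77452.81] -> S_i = -9.39*(-9.53)^i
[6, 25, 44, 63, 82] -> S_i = 6 + 19*i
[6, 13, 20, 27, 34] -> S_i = 6 + 7*i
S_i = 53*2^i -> [53, 106, 212, 424, 848]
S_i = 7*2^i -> [7, 14, 28, 56, 112]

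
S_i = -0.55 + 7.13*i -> [-0.55, 6.58, 13.71, 20.84, 27.97]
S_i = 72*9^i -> [72, 648, 5832, 52488, 472392]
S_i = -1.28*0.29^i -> [-1.28, -0.37, -0.11, -0.03, -0.01]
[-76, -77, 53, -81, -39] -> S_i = Random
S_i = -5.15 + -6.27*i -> [-5.15, -11.42, -17.69, -23.96, -30.23]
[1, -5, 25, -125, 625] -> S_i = 1*-5^i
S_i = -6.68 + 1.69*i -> [-6.68, -4.99, -3.3, -1.61, 0.08]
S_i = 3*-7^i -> [3, -21, 147, -1029, 7203]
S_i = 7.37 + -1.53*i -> [7.37, 5.84, 4.31, 2.78, 1.25]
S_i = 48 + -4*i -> [48, 44, 40, 36, 32]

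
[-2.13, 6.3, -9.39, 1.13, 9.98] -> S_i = Random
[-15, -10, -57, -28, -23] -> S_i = Random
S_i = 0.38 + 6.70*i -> [0.38, 7.08, 13.78, 20.48, 27.18]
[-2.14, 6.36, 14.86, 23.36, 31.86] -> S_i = -2.14 + 8.50*i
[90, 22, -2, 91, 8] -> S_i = Random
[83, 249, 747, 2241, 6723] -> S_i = 83*3^i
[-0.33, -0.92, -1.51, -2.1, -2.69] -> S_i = -0.33 + -0.59*i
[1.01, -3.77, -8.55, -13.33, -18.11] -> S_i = 1.01 + -4.78*i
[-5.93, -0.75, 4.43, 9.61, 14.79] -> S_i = -5.93 + 5.18*i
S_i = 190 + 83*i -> [190, 273, 356, 439, 522]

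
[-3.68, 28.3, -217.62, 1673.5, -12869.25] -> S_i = -3.68*(-7.69)^i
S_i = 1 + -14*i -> [1, -13, -27, -41, -55]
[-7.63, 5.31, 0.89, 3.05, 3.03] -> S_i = Random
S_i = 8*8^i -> [8, 64, 512, 4096, 32768]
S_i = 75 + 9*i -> [75, 84, 93, 102, 111]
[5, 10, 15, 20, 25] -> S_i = 5 + 5*i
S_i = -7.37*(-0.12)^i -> [-7.37, 0.88, -0.11, 0.01, -0.0]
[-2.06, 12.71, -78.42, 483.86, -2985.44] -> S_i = -2.06*(-6.17)^i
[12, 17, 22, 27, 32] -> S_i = 12 + 5*i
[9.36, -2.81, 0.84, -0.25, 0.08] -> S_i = 9.36*(-0.30)^i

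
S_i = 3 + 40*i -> [3, 43, 83, 123, 163]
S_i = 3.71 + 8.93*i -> [3.71, 12.64, 21.57, 30.5, 39.43]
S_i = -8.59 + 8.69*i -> [-8.59, 0.1, 8.79, 17.48, 26.17]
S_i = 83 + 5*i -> [83, 88, 93, 98, 103]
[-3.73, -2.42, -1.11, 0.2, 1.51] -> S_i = -3.73 + 1.31*i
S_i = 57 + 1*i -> [57, 58, 59, 60, 61]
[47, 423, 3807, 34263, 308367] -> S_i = 47*9^i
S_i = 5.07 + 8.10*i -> [5.07, 13.17, 21.27, 29.37, 37.47]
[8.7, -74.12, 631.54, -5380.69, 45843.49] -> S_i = 8.70*(-8.52)^i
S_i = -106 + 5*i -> [-106, -101, -96, -91, -86]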